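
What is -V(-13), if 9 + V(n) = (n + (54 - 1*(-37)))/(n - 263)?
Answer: 427/46 ≈ 9.2826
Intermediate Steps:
V(n) = -9 + (91 + n)/(-263 + n) (V(n) = -9 + (n + (54 - 1*(-37)))/(n - 263) = -9 + (n + (54 + 37))/(-263 + n) = -9 + (n + 91)/(-263 + n) = -9 + (91 + n)/(-263 + n))
-V(-13) = -2*(1229 - 4*(-13))/(-263 - 13) = -2*(1229 + 52)/(-276) = -2*(-1)*1281/276 = -1*(-427/46) = 427/46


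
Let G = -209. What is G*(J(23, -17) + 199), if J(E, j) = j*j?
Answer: -101992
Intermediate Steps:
J(E, j) = j**2
G*(J(23, -17) + 199) = -209*((-17)**2 + 199) = -209*(289 + 199) = -209*488 = -101992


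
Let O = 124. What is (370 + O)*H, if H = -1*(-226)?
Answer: 111644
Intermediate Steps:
H = 226
(370 + O)*H = (370 + 124)*226 = 494*226 = 111644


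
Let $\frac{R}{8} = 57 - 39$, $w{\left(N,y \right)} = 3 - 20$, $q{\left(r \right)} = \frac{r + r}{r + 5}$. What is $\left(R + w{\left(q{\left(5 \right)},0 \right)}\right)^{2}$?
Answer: $16129$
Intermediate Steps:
$q{\left(r \right)} = \frac{2 r}{5 + r}$
$w{\left(N,y \right)} = -17$ ($w{\left(N,y \right)} = 3 - 20 = -17$)
$R = 144$ ($R = 8 \left(57 - 39\right) = 8 \cdot 18 = 144$)
$\left(R + w{\left(q{\left(5 \right)},0 \right)}\right)^{2} = \left(144 - 17\right)^{2} = 127^{2} = 16129$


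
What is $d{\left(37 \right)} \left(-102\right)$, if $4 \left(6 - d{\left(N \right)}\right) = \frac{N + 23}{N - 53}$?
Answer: $- \frac{5661}{8} \approx -707.63$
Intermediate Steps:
$d{\left(N \right)} = 6 - \frac{23 + N}{4 \left(-53 + N\right)}$ ($d{\left(N \right)} = 6 - \frac{\left(N + 23\right) \frac{1}{N - 53}}{4} = 6 - \frac{\left(23 + N\right) \frac{1}{-53 + N}}{4} = 6 - \frac{\frac{1}{-53 + N} \left(23 + N\right)}{4} = 6 - \frac{23 + N}{4 \left(-53 + N\right)}$)
$d{\left(37 \right)} \left(-102\right) = \frac{-1295 + 23 \cdot 37}{4 \left(-53 + 37\right)} \left(-102\right) = \frac{-1295 + 851}{4 \left(-16\right)} \left(-102\right) = \frac{1}{4} \left(- \frac{1}{16}\right) \left(-444\right) \left(-102\right) = \frac{111}{16} \left(-102\right) = - \frac{5661}{8}$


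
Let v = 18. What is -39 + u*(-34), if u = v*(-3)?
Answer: 1797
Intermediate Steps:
u = -54 (u = 18*(-3) = -54)
-39 + u*(-34) = -39 - 54*(-34) = -39 + 1836 = 1797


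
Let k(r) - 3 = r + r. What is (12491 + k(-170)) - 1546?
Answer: 10608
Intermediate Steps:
k(r) = 3 + 2*r (k(r) = 3 + (r + r) = 3 + 2*r)
(12491 + k(-170)) - 1546 = (12491 + (3 + 2*(-170))) - 1546 = (12491 + (3 - 340)) - 1546 = (12491 - 337) - 1546 = 12154 - 1546 = 10608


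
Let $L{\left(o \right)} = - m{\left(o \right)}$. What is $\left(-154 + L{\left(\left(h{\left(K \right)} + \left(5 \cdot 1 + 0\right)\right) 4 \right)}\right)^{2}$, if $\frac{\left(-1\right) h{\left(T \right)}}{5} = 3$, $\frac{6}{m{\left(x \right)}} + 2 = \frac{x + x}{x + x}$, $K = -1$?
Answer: $21904$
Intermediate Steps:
$m{\left(x \right)} = -6$ ($m{\left(x \right)} = \frac{6}{-2 + \frac{x + x}{x + x}} = \frac{6}{-2 + \frac{2 x}{2 x}} = \frac{6}{-2 + 2 x \frac{1}{2 x}} = \frac{6}{-2 + 1} = \frac{6}{-1} = 6 \left(-1\right) = -6$)
$h{\left(T \right)} = -15$ ($h{\left(T \right)} = \left(-5\right) 3 = -15$)
$L{\left(o \right)} = 6$ ($L{\left(o \right)} = \left(-1\right) \left(-6\right) = 6$)
$\left(-154 + L{\left(\left(h{\left(K \right)} + \left(5 \cdot 1 + 0\right)\right) 4 \right)}\right)^{2} = \left(-154 + 6\right)^{2} = \left(-148\right)^{2} = 21904$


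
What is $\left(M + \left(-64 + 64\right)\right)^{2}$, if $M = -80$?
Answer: $6400$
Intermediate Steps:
$\left(M + \left(-64 + 64\right)\right)^{2} = \left(-80 + \left(-64 + 64\right)\right)^{2} = \left(-80 + 0\right)^{2} = \left(-80\right)^{2} = 6400$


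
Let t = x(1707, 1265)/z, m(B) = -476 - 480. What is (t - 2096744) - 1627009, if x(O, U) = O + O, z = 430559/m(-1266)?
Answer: -1603298631711/430559 ≈ -3.7238e+6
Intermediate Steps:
m(B) = -956
z = -430559/956 (z = 430559/(-956) = 430559*(-1/956) = -430559/956 ≈ -450.38)
x(O, U) = 2*O
t = -3263784/430559 (t = (2*1707)/(-430559/956) = 3414*(-956/430559) = -3263784/430559 ≈ -7.5803)
(t - 2096744) - 1627009 = (-3263784/430559 - 2096744) - 1627009 = -902775263680/430559 - 1627009 = -1603298631711/430559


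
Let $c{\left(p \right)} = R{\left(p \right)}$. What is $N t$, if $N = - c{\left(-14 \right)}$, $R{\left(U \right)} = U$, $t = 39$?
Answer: $546$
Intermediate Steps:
$c{\left(p \right)} = p$
$N = 14$ ($N = \left(-1\right) \left(-14\right) = 14$)
$N t = 14 \cdot 39 = 546$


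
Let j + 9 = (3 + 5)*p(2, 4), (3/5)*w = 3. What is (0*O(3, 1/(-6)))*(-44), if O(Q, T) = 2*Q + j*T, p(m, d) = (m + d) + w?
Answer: 0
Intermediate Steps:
w = 5 (w = (5/3)*3 = 5)
p(m, d) = 5 + d + m (p(m, d) = (m + d) + 5 = (d + m) + 5 = 5 + d + m)
j = 79 (j = -9 + (3 + 5)*(5 + 4 + 2) = -9 + 8*11 = -9 + 88 = 79)
O(Q, T) = 2*Q + 79*T
(0*O(3, 1/(-6)))*(-44) = (0*(2*3 + 79/(-6)))*(-44) = (0*(6 + 79*(-1/6)))*(-44) = (0*(6 - 79/6))*(-44) = (0*(-43/6))*(-44) = 0*(-44) = 0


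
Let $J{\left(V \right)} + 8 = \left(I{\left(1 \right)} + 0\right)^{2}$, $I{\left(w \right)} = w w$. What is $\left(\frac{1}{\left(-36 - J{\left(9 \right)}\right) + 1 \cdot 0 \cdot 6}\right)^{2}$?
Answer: $\frac{1}{841} \approx 0.0011891$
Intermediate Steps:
$I{\left(w \right)} = w^{2}$
$J{\left(V \right)} = -7$ ($J{\left(V \right)} = -8 + \left(1^{2} + 0\right)^{2} = -8 + \left(1 + 0\right)^{2} = -8 + 1^{2} = -8 + 1 = -7$)
$\left(\frac{1}{\left(-36 - J{\left(9 \right)}\right) + 1 \cdot 0 \cdot 6}\right)^{2} = \left(\frac{1}{\left(-36 - -7\right) + 1 \cdot 0 \cdot 6}\right)^{2} = \left(\frac{1}{\left(-36 + 7\right) + 0 \cdot 6}\right)^{2} = \left(\frac{1}{-29 + 0}\right)^{2} = \left(\frac{1}{-29}\right)^{2} = \left(- \frac{1}{29}\right)^{2} = \frac{1}{841}$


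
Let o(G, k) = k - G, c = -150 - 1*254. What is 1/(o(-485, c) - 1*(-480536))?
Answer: 1/480617 ≈ 2.0807e-6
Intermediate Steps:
c = -404 (c = -150 - 254 = -404)
1/(o(-485, c) - 1*(-480536)) = 1/((-404 - 1*(-485)) - 1*(-480536)) = 1/((-404 + 485) + 480536) = 1/(81 + 480536) = 1/480617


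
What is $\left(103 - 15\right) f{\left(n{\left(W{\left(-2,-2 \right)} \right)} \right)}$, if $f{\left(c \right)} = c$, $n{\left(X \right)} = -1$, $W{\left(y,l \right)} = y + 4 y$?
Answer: $-88$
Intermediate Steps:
$W{\left(y,l \right)} = 5 y$
$\left(103 - 15\right) f{\left(n{\left(W{\left(-2,-2 \right)} \right)} \right)} = \left(103 - 15\right) \left(-1\right) = 88 \left(-1\right) = -88$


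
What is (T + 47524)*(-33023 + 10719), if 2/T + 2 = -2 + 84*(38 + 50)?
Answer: -1957774382864/1847 ≈ -1.0600e+9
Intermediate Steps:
T = 1/3694 (T = 2/(-2 + (-2 + 84*(38 + 50))) = 2/(-2 + (-2 + 84*88)) = 2/(-2 + (-2 + 7392)) = 2/(-2 + 7390) = 2/7388 = 2*(1/7388) = 1/3694 ≈ 0.00027071)
(T + 47524)*(-33023 + 10719) = (1/3694 + 47524)*(-33023 + 10719) = (175553657/3694)*(-22304) = -1957774382864/1847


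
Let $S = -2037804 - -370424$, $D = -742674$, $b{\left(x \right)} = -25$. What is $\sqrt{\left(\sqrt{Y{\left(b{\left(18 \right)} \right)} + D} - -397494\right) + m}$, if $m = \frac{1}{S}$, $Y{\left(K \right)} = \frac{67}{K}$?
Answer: $\frac{\sqrt{2283254865001955 + 1148824820 i \sqrt{18566917}}}{75790} \approx 630.47 + 0.68345 i$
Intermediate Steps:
$S = -1667380$ ($S = -2037804 + 370424 = -1667380$)
$m = - \frac{1}{1667380}$ ($m = \frac{1}{-1667380} = - \frac{1}{1667380} \approx -5.9974 \cdot 10^{-7}$)
$\sqrt{\left(\sqrt{Y{\left(b{\left(18 \right)} \right)} + D} - -397494\right) + m} = \sqrt{\left(\sqrt{\frac{67}{-25} - 742674} - -397494\right) - \frac{1}{1667380}} = \sqrt{\left(\sqrt{67 \left(- \frac{1}{25}\right) - 742674} + 397494\right) - \frac{1}{1667380}} = \sqrt{\left(\sqrt{- \frac{67}{25} - 742674} + 397494\right) - \frac{1}{1667380}} = \sqrt{\left(\sqrt{- \frac{18566917}{25}} + 397494\right) - \frac{1}{1667380}} = \sqrt{\left(\frac{i \sqrt{18566917}}{5} + 397494\right) - \frac{1}{1667380}} = \sqrt{\left(397494 + \frac{i \sqrt{18566917}}{5}\right) - \frac{1}{1667380}} = \sqrt{\frac{662773545719}{1667380} + \frac{i \sqrt{18566917}}{5}}$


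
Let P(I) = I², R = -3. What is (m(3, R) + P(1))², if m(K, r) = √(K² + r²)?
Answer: 19 + 6*√2 ≈ 27.485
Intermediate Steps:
(m(3, R) + P(1))² = (√(3² + (-3)²) + 1²)² = (√(9 + 9) + 1)² = (√18 + 1)² = (3*√2 + 1)² = (1 + 3*√2)²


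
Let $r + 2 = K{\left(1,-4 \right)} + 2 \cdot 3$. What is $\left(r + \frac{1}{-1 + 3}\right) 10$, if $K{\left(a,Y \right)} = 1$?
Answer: $55$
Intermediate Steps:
$r = 5$ ($r = -2 + \left(1 + 2 \cdot 3\right) = -2 + \left(1 + 6\right) = -2 + 7 = 5$)
$\left(r + \frac{1}{-1 + 3}\right) 10 = \left(5 + \frac{1}{-1 + 3}\right) 10 = \left(5 + \frac{1}{2}\right) 10 = \frac{11}{2} \cdot 10 = 55$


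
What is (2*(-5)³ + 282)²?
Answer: 1024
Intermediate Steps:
(2*(-5)³ + 282)² = (2*(-125) + 282)² = (-250 + 282)² = 32² = 1024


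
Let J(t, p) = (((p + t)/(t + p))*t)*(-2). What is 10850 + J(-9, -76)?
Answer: 10868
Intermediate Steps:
J(t, p) = -2*t (J(t, p) = (((p + t)/(p + t))*t)*(-2) = (1*t)*(-2) = t*(-2) = -2*t)
10850 + J(-9, -76) = 10850 - 2*(-9) = 10850 + 18 = 10868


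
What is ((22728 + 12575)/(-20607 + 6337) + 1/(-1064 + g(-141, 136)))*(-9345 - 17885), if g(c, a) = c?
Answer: 23175118071/343907 ≈ 67388.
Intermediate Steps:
((22728 + 12575)/(-20607 + 6337) + 1/(-1064 + g(-141, 136)))*(-9345 - 17885) = ((22728 + 12575)/(-20607 + 6337) + 1/(-1064 - 141))*(-9345 - 17885) = (35303/(-14270) + 1/(-1205))*(-27230) = (35303*(-1/14270) - 1/1205)*(-27230) = (-35303/14270 - 1/1205)*(-27230) = -8510877/3439070*(-27230) = 23175118071/343907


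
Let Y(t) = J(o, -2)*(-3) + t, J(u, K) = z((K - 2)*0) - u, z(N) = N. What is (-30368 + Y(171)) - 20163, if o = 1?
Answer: -50357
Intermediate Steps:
J(u, K) = -u (J(u, K) = (K - 2)*0 - u = (-2 + K)*0 - u = 0 - u = -u)
Y(t) = 3 + t (Y(t) = -1*1*(-3) + t = -1*(-3) + t = 3 + t)
(-30368 + Y(171)) - 20163 = (-30368 + (3 + 171)) - 20163 = (-30368 + 174) - 20163 = -30194 - 20163 = -50357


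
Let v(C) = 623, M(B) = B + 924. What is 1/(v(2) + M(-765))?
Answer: 1/782 ≈ 0.0012788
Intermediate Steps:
M(B) = 924 + B
1/(v(2) + M(-765)) = 1/(623 + (924 - 765)) = 1/(623 + 159) = 1/782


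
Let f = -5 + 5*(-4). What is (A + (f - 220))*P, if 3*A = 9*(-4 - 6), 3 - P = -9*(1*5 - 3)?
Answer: -5775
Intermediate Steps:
f = -25 (f = -5 - 20 = -25)
P = 21 (P = 3 - (-9)*(1*5 - 3) = 3 - (-9)*(5 - 3) = 3 - (-9)*2 = 3 - 1*(-18) = 3 + 18 = 21)
A = -30 (A = (9*(-4 - 6))/3 = (9*(-10))/3 = (⅓)*(-90) = -30)
(A + (f - 220))*P = (-30 + (-25 - 220))*21 = (-30 - 245)*21 = -275*21 = -5775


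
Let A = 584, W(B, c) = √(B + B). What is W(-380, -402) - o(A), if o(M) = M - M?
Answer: 2*I*√190 ≈ 27.568*I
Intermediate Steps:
W(B, c) = √2*√B (W(B, c) = √(2*B) = √2*√B)
o(M) = 0
W(-380, -402) - o(A) = √2*√(-380) - 1*0 = √2*(2*I*√95) + 0 = 2*I*√190 + 0 = 2*I*√190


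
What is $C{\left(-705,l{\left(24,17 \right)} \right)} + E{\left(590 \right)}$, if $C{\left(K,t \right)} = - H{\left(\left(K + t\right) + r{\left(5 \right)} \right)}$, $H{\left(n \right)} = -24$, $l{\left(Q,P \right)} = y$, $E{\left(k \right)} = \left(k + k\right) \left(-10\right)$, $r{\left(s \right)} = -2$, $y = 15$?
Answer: $-11776$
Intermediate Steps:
$E{\left(k \right)} = - 20 k$ ($E{\left(k \right)} = 2 k \left(-10\right) = - 20 k$)
$l{\left(Q,P \right)} = 15$
$C{\left(K,t \right)} = 24$ ($C{\left(K,t \right)} = \left(-1\right) \left(-24\right) = 24$)
$C{\left(-705,l{\left(24,17 \right)} \right)} + E{\left(590 \right)} = 24 - 11800 = -11776$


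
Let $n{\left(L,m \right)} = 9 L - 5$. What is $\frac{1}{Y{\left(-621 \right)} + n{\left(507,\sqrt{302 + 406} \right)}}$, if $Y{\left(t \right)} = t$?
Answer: $\frac{1}{3937} \approx 0.000254$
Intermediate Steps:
$n{\left(L,m \right)} = -5 + 9 L$
$\frac{1}{Y{\left(-621 \right)} + n{\left(507,\sqrt{302 + 406} \right)}} = \frac{1}{-621 + \left(-5 + 9 \cdot 507\right)} = \frac{1}{-621 + \left(-5 + 4563\right)} = \frac{1}{-621 + 4558} = \frac{1}{3937}$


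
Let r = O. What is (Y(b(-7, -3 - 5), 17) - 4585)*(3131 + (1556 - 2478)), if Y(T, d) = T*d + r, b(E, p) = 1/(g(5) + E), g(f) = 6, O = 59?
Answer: -10035487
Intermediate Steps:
r = 59
b(E, p) = 1/(6 + E)
Y(T, d) = 59 + T*d (Y(T, d) = T*d + 59 = 59 + T*d)
(Y(b(-7, -3 - 5), 17) - 4585)*(3131 + (1556 - 2478)) = ((59 + 17/(6 - 7)) - 4585)*(3131 + (1556 - 2478)) = ((59 + 17/(-1)) - 4585)*(3131 - 922) = ((59 - 1*17) - 4585)*2209 = ((59 - 17) - 4585)*2209 = (42 - 4585)*2209 = -4543*2209 = -10035487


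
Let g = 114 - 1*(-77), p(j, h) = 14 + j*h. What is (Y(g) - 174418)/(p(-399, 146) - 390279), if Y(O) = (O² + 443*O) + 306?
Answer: 53018/448519 ≈ 0.11821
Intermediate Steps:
p(j, h) = 14 + h*j
g = 191 (g = 114 + 77 = 191)
Y(O) = 306 + O² + 443*O
(Y(g) - 174418)/(p(-399, 146) - 390279) = ((306 + 191² + 443*191) - 174418)/((14 + 146*(-399)) - 390279) = ((306 + 36481 + 84613) - 174418)/((14 - 58254) - 390279) = (121400 - 174418)/(-58240 - 390279) = -53018/(-448519) = -53018*(-1/448519) = 53018/448519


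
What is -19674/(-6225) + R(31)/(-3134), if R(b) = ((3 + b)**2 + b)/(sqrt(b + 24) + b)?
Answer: 18544457657/5891763300 + 1187*sqrt(55)/2839404 ≈ 3.1506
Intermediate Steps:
R(b) = (b + (3 + b)**2)/(b + sqrt(24 + b)) (R(b) = (b + (3 + b)**2)/(sqrt(24 + b) + b) = (b + (3 + b)**2)/(b + sqrt(24 + b)))
-19674/(-6225) + R(31)/(-3134) = -19674/(-6225) + ((31 + (3 + 31)**2)/(31 + sqrt(24 + 31)))/(-3134) = -19674*(-1/6225) + ((31 + 34**2)/(31 + sqrt(55)))*(-1/3134) = 6558/2075 + ((31 + 1156)/(31 + sqrt(55)))*(-1/3134) = 6558/2075 + (1187/(31 + sqrt(55)))*(-1/3134) = 6558/2075 - 1187/(3134*(31 + sqrt(55)))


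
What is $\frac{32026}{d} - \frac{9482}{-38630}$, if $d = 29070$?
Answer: $\frac{75640306}{56148705} \approx 1.3471$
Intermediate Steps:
$\frac{32026}{d} - \frac{9482}{-38630} = \frac{32026}{29070} - \frac{9482}{-38630} = 32026 \cdot \frac{1}{29070} - - \frac{4741}{19315} = \frac{16013}{14535} + \frac{4741}{19315} = \frac{75640306}{56148705}$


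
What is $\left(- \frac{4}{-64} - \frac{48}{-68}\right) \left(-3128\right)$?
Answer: $- \frac{4807}{2} \approx -2403.5$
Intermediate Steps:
$\left(- \frac{4}{-64} - \frac{48}{-68}\right) \left(-3128\right) = \left(\left(-4\right) \left(- \frac{1}{64}\right) - - \frac{12}{17}\right) \left(-3128\right) = \left(\frac{1}{16} + \frac{12}{17}\right) \left(-3128\right) = \frac{209}{272} \left(-3128\right) = - \frac{4807}{2}$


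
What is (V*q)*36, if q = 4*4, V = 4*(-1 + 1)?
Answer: 0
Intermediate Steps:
V = 0 (V = 4*0 = 0)
q = 16
(V*q)*36 = (0*16)*36 = 0*36 = 0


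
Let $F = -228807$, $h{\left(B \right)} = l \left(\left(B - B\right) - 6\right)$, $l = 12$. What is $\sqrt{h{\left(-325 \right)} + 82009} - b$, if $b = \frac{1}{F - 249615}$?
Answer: $\frac{1}{478422} + \sqrt{81937} \approx 286.25$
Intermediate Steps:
$h{\left(B \right)} = -72$ ($h{\left(B \right)} = 12 \left(\left(B - B\right) - 6\right) = 12 \left(0 - 6\right) = 12 \left(-6\right) = -72$)
$b = - \frac{1}{478422}$ ($b = \frac{1}{-228807 - 249615} = \frac{1}{-478422} = - \frac{1}{478422} \approx -2.0902 \cdot 10^{-6}$)
$\sqrt{h{\left(-325 \right)} + 82009} - b = \sqrt{-72 + 82009} - - \frac{1}{478422} = \sqrt{81937} + \frac{1}{478422} = \frac{1}{478422} + \sqrt{81937}$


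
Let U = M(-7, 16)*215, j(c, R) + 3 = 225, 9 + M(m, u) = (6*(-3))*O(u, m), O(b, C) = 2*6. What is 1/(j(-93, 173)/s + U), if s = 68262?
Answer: -11377/550362338 ≈ -2.0672e-5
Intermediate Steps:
O(b, C) = 12
M(m, u) = -225 (M(m, u) = -9 + (6*(-3))*12 = -9 - 18*12 = -9 - 216 = -225)
j(c, R) = 222 (j(c, R) = -3 + 225 = 222)
U = -48375 (U = -225*215 = -48375)
1/(j(-93, 173)/s + U) = 1/(222/68262 - 48375) = 1/(222*(1/68262) - 48375) = 1/(37/11377 - 48375) = 1/(-550362338/11377) = -11377/550362338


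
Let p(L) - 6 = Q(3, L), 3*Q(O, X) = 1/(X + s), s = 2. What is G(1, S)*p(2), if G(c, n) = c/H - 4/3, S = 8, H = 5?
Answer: -1241/180 ≈ -6.8944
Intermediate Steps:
Q(O, X) = 1/(3*(2 + X)) (Q(O, X) = 1/(3*(X + 2)) = 1/(3*(2 + X)))
G(c, n) = -4/3 + c/5 (G(c, n) = c/5 - 4/3 = -4/3 + c/5)
p(L) = 6 + 1/(3*(2 + L))
G(1, S)*p(2) = (-4/3 + (⅕)*1)*((37 + 18*2)/(3*(2 + 2))) = (-4/3 + ⅕)*((⅓)*(37 + 36)/4) = -17*73/(45*4) = -17/15*73/12 = -1241/180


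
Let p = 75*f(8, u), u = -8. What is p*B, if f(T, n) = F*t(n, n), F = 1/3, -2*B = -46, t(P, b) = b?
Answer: -4600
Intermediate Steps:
B = 23 (B = -½*(-46) = 23)
F = ⅓ ≈ 0.33333
f(T, n) = n/3
p = -200 (p = 75*((⅓)*(-8)) = 75*(-8/3) = -200)
p*B = -200*23 = -4600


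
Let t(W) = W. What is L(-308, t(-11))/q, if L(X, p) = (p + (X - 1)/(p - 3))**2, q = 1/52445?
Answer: 1259991125/196 ≈ 6.4285e+6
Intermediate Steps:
q = 1/52445 ≈ 1.9068e-5
L(X, p) = (p + (-1 + X)/(-3 + p))**2
L(-308, t(-11))/q = ((-1 - 308 + (-11)**2 - 3*(-11))**2/(-3 - 11)**2)/(1/52445) = ((-1 - 308 + 121 + 33)**2/(-14)**2)*52445 = ((1/196)*(-155)**2)*52445 = ((1/196)*24025)*52445 = (24025/196)*52445 = 1259991125/196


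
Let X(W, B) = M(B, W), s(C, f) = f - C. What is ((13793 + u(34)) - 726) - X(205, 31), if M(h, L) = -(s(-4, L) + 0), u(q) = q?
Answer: 13310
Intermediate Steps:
M(h, L) = -4 - L (M(h, L) = -((L - 1*(-4)) + 0) = -((L + 4) + 0) = -((4 + L) + 0) = -(4 + L) = -4 - L)
X(W, B) = -4 - W
((13793 + u(34)) - 726) - X(205, 31) = ((13793 + 34) - 726) - (-4 - 1*205) = (13827 - 726) - (-4 - 205) = 13101 - 1*(-209) = 13101 + 209 = 13310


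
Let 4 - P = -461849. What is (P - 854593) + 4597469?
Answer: 4204729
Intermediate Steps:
P = 461853 (P = 4 - 1*(-461849) = 4 + 461849 = 461853)
(P - 854593) + 4597469 = (461853 - 854593) + 4597469 = -392740 + 4597469 = 4204729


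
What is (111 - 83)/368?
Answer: 7/92 ≈ 0.076087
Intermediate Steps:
(111 - 83)/368 = 28*(1/368) = 7/92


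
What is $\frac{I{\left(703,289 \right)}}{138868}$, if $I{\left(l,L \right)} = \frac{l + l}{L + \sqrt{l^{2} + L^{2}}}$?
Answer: $- \frac{289}{48812102} + \frac{\sqrt{577730}}{48812102} \approx 9.651 \cdot 10^{-6}$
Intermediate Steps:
$I{\left(l,L \right)} = \frac{2 l}{L + \sqrt{L^{2} + l^{2}}}$
$\frac{I{\left(703,289 \right)}}{138868} = \frac{2 \cdot 703 \frac{1}{289 + \sqrt{289^{2} + 703^{2}}}}{138868} = 2 \cdot 703 \frac{1}{289 + \sqrt{83521 + 494209}} \cdot \frac{1}{138868} = 2 \cdot 703 \frac{1}{289 + \sqrt{577730}} \cdot \frac{1}{138868} = \frac{1406}{289 + \sqrt{577730}} \cdot \frac{1}{138868} = \frac{703}{69434 \left(289 + \sqrt{577730}\right)}$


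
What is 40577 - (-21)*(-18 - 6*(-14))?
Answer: 41963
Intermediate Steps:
40577 - (-21)*(-18 - 6*(-14)) = 40577 - (-21)*(-18 + 84) = 40577 - (-21)*66 = 40577 - 1*(-1386) = 40577 + 1386 = 41963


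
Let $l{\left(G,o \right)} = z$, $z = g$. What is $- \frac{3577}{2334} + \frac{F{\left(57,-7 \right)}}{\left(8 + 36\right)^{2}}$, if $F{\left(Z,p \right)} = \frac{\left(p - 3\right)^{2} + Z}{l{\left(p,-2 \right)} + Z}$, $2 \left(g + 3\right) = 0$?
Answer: $- \frac{62264575}{40667616} \approx -1.5311$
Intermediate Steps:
$g = -3$ ($g = -3 + \frac{1}{2} \cdot 0 = -3 + 0 = -3$)
$z = -3$
$l{\left(G,o \right)} = -3$
$F{\left(Z,p \right)} = \frac{Z + \left(-3 + p\right)^{2}}{-3 + Z}$ ($F{\left(Z,p \right)} = \frac{\left(p - 3\right)^{2} + Z}{-3 + Z} = \frac{\left(-3 + p\right)^{2} + Z}{-3 + Z} = \frac{Z + \left(-3 + p\right)^{2}}{-3 + Z}$)
$- \frac{3577}{2334} + \frac{F{\left(57,-7 \right)}}{\left(8 + 36\right)^{2}} = - \frac{3577}{2334} + \frac{\frac{1}{-3 + 57} \left(57 + \left(-3 - 7\right)^{2}\right)}{\left(8 + 36\right)^{2}} = \left(-3577\right) \frac{1}{2334} + \frac{\frac{1}{54} \left(57 + \left(-10\right)^{2}\right)}{44^{2}} = - \frac{3577}{2334} + \frac{\frac{1}{54} \left(57 + 100\right)}{1936} = - \frac{3577}{2334} + \frac{1}{54} \cdot 157 \cdot \frac{1}{1936} = - \frac{3577}{2334} + \frac{157}{54} \cdot \frac{1}{1936} = - \frac{3577}{2334} + \frac{157}{104544} = - \frac{62264575}{40667616}$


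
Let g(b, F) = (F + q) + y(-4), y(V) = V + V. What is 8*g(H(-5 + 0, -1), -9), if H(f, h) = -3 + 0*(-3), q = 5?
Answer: -96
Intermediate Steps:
y(V) = 2*V
H(f, h) = -3 (H(f, h) = -3 + 0 = -3)
g(b, F) = -3 + F (g(b, F) = (F + 5) + 2*(-4) = (5 + F) - 8 = -3 + F)
8*g(H(-5 + 0, -1), -9) = 8*(-3 - 9) = 8*(-12) = -96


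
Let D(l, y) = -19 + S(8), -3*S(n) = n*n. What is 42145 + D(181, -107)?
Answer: 126314/3 ≈ 42105.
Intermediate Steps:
S(n) = -n²/3 (S(n) = -n*n/3 = -n²/3)
D(l, y) = -121/3 (D(l, y) = -19 - ⅓*8² = -19 - ⅓*64 = -19 - 64/3 = -121/3)
42145 + D(181, -107) = 42145 - 121/3 = 126314/3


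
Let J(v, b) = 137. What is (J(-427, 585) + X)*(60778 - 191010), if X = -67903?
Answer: 8825301712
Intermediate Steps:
(J(-427, 585) + X)*(60778 - 191010) = (137 - 67903)*(60778 - 191010) = -67766*(-130232) = 8825301712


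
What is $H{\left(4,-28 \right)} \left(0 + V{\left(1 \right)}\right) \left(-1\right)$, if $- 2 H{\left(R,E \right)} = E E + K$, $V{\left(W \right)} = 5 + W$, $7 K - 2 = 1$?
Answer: $\frac{16473}{7} \approx 2353.3$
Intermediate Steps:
$K = \frac{3}{7}$ ($K = \frac{2}{7} + \frac{1}{7} \cdot 1 = \frac{2}{7} + \frac{1}{7} = \frac{3}{7} \approx 0.42857$)
$H{\left(R,E \right)} = - \frac{3}{14} - \frac{E^{2}}{2}$ ($H{\left(R,E \right)} = - \frac{E E + \frac{3}{7}}{2} = - \frac{E^{2} + \frac{3}{7}}{2} = - \frac{\frac{3}{7} + E^{2}}{2} = - \frac{3}{14} - \frac{E^{2}}{2}$)
$H{\left(4,-28 \right)} \left(0 + V{\left(1 \right)}\right) \left(-1\right) = \left(- \frac{3}{14} - \frac{\left(-28\right)^{2}}{2}\right) \left(0 + \left(5 + 1\right)\right) \left(-1\right) = \left(- \frac{3}{14} - 392\right) \left(0 + 6\right) \left(-1\right) = \left(- \frac{3}{14} - 392\right) 6 \left(-1\right) = \left(- \frac{5491}{14}\right) \left(-6\right) = \frac{16473}{7}$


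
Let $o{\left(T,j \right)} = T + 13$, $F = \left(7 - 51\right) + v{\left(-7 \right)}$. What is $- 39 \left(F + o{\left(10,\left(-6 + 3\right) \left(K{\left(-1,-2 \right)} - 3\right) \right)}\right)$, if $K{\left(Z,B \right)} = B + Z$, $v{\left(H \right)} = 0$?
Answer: $819$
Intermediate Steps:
$F = -44$ ($F = \left(7 - 51\right) + 0 = -44 + 0 = -44$)
$o{\left(T,j \right)} = 13 + T$
$- 39 \left(F + o{\left(10,\left(-6 + 3\right) \left(K{\left(-1,-2 \right)} - 3\right) \right)}\right) = - 39 \left(-44 + \left(13 + 10\right)\right) = - 39 \left(-44 + 23\right) = \left(-39\right) \left(-21\right) = 819$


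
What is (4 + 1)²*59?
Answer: 1475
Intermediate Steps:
(4 + 1)²*59 = 5²*59 = 25*59 = 1475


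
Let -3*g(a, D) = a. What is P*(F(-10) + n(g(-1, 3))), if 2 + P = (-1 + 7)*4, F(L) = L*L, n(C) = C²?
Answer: 19822/9 ≈ 2202.4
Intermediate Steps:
g(a, D) = -a/3
F(L) = L²
P = 22 (P = -2 + (-1 + 7)*4 = -2 + 6*4 = -2 + 24 = 22)
P*(F(-10) + n(g(-1, 3))) = 22*((-10)² + (-⅓*(-1))²) = 22*(100 + (⅓)²) = 22*(100 + ⅑) = 22*(901/9) = 19822/9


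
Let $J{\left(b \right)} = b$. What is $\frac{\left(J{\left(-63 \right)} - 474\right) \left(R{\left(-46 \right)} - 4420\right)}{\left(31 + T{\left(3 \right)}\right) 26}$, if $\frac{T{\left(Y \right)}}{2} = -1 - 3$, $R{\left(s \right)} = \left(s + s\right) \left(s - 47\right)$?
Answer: $- \frac{1110516}{299} \approx -3714.1$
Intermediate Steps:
$R{\left(s \right)} = 2 s \left(-47 + s\right)$
$T{\left(Y \right)} = -8$ ($T{\left(Y \right)} = 2 \left(-1 - 3\right) = 2 \left(-4\right) = -8$)
$\frac{\left(J{\left(-63 \right)} - 474\right) \left(R{\left(-46 \right)} - 4420\right)}{\left(31 + T{\left(3 \right)}\right) 26} = \frac{\left(-63 - 474\right) \left(2 \left(-46\right) \left(-47 - 46\right) - 4420\right)}{\left(31 - 8\right) 26} = \frac{\left(-537\right) \left(2 \left(-46\right) \left(-93\right) - 4420\right)}{23 \cdot 26} = \frac{\left(-537\right) \left(8556 - 4420\right)}{598} = \left(-537\right) 4136 \cdot \frac{1}{598} = \left(-2221032\right) \frac{1}{598} = - \frac{1110516}{299}$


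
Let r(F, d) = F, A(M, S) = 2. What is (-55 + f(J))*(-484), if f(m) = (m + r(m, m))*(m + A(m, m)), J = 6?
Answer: -19844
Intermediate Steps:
f(m) = 2*m*(2 + m) (f(m) = (m + m)*(m + 2) = (2*m)*(2 + m) = 2*m*(2 + m))
(-55 + f(J))*(-484) = (-55 + 2*6*(2 + 6))*(-484) = (-55 + 2*6*8)*(-484) = (-55 + 96)*(-484) = 41*(-484) = -19844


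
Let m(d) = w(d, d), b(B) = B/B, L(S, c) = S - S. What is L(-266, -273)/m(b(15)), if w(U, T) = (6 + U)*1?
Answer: 0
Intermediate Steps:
L(S, c) = 0
b(B) = 1
w(U, T) = 6 + U
m(d) = 6 + d
L(-266, -273)/m(b(15)) = 0/(6 + 1) = 0/7 = 0*(⅐) = 0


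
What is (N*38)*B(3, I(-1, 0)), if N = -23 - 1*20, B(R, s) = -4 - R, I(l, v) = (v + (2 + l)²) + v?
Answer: 11438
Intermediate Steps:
I(l, v) = (2 + l)² + 2*v
N = -43 (N = -23 - 20 = -43)
(N*38)*B(3, I(-1, 0)) = (-43*38)*(-4 - 1*3) = -1634*(-4 - 3) = -1634*(-7) = 11438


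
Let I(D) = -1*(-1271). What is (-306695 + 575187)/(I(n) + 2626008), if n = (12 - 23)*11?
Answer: 268492/2627279 ≈ 0.10219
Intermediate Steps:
n = -121 (n = -11*11 = -121)
I(D) = 1271
(-306695 + 575187)/(I(n) + 2626008) = (-306695 + 575187)/(1271 + 2626008) = 268492/2627279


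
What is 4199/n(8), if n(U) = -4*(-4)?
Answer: 4199/16 ≈ 262.44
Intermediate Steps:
n(U) = 16
4199/n(8) = 4199/16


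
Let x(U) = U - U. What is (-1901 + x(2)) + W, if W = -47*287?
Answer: -15390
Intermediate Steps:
x(U) = 0
W = -13489
(-1901 + x(2)) + W = (-1901 + 0) - 13489 = -1901 - 13489 = -15390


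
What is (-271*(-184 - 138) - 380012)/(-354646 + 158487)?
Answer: 292750/196159 ≈ 1.4924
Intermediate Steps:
(-271*(-184 - 138) - 380012)/(-354646 + 158487) = (-271*(-322) - 380012)/(-196159) = (87262 - 380012)*(-1/196159) = -292750*(-1/196159) = 292750/196159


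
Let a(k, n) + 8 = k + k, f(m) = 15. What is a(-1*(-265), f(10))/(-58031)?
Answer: -522/58031 ≈ -0.0089952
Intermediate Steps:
a(k, n) = -8 + 2*k (a(k, n) = -8 + (k + k) = -8 + 2*k)
a(-1*(-265), f(10))/(-58031) = (-8 + 2*(-1*(-265)))/(-58031) = (-8 + 2*265)*(-1/58031) = (-8 + 530)*(-1/58031) = 522*(-1/58031) = -522/58031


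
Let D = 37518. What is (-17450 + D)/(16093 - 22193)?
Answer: -5017/1525 ≈ -3.2898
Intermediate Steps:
(-17450 + D)/(16093 - 22193) = (-17450 + 37518)/(16093 - 22193) = 20068/(-6100) = 20068*(-1/6100) = -5017/1525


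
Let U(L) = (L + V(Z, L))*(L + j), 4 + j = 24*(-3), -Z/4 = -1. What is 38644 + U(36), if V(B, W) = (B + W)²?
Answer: -26796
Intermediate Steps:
Z = 4 (Z = -4*(-1) = 4)
j = -76 (j = -4 + 24*(-3) = -4 - 72 = -76)
U(L) = (-76 + L)*(L + (4 + L)²) (U(L) = (L + (4 + L)²)*(L - 76) = (L + (4 + L)²)*(-76 + L) = (-76 + L)*(L + (4 + L)²))
38644 + U(36) = 38644 + (-1216 + 36³ - 668*36 - 67*36²) = 38644 + (-1216 + 46656 - 24048 - 67*1296) = 38644 + (-1216 + 46656 - 24048 - 86832) = 38644 - 65440 = -26796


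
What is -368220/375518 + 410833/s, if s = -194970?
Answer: -113033519947/36607372230 ≈ -3.0877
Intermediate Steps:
-368220/375518 + 410833/s = -368220/375518 + 410833/(-194970) = -368220*1/375518 + 410833*(-1/194970) = -184110/187759 - 410833/194970 = -113033519947/36607372230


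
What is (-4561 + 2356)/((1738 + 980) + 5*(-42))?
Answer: -735/836 ≈ -0.87919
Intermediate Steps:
(-4561 + 2356)/((1738 + 980) + 5*(-42)) = -2205/(2718 - 210) = -2205/2508 = -2205*1/2508 = -735/836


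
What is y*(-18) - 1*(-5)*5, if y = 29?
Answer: -497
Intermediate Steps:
y*(-18) - 1*(-5)*5 = 29*(-18) - 1*(-5)*5 = -522 + 5*5 = -522 + 25 = -497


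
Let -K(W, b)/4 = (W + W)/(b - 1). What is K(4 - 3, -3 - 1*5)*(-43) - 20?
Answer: -524/9 ≈ -58.222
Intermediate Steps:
K(W, b) = -8*W/(-1 + b) (K(W, b) = -4*(W + W)/(b - 1) = -4*2*W/(-1 + b) = -8*W/(-1 + b))
K(4 - 3, -3 - 1*5)*(-43) - 20 = -8*(4 - 3)/(-1 + (-3 - 1*5))*(-43) - 20 = -8*1/(-1 + (-3 - 5))*(-43) - 20 = -8*1/(-1 - 8)*(-43) - 20 = -8*1/(-9)*(-43) - 20 = -8*1*(-⅑)*(-43) - 20 = (8/9)*(-43) - 20 = -344/9 - 20 = -524/9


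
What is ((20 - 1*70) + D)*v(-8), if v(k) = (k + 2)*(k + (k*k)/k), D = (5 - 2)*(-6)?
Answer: -6528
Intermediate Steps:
D = -18 (D = 3*(-6) = -18)
v(k) = 2*k*(2 + k) (v(k) = (2 + k)*(k + k²/k) = (2 + k)*(k + k) = (2 + k)*(2*k) = 2*k*(2 + k))
((20 - 1*70) + D)*v(-8) = ((20 - 1*70) - 18)*(2*(-8)*(2 - 8)) = ((20 - 70) - 18)*(2*(-8)*(-6)) = (-50 - 18)*96 = -68*96 = -6528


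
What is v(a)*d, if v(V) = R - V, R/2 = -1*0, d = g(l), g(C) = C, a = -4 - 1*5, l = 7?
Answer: 63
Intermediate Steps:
a = -9 (a = -4 - 5 = -9)
d = 7
R = 0 (R = 2*(-1*0) = 2*0 = 0)
v(V) = -V (v(V) = 0 - V = -V)
v(a)*d = -1*(-9)*7 = 9*7 = 63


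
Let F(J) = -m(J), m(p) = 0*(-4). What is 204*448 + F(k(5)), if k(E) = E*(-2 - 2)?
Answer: 91392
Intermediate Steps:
m(p) = 0
k(E) = -4*E (k(E) = E*(-4) = -4*E)
F(J) = 0 (F(J) = -1*0 = 0)
204*448 + F(k(5)) = 204*448 + 0 = 91392 + 0 = 91392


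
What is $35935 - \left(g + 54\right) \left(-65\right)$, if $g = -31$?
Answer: $37430$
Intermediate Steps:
$35935 - \left(g + 54\right) \left(-65\right) = 35935 - \left(-31 + 54\right) \left(-65\right) = 35935 - 23 \left(-65\right) = 35935 - -1495 = 35935 + 1495 = 37430$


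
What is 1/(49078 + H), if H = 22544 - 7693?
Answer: 1/63929 ≈ 1.5642e-5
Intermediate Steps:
H = 14851
1/(49078 + H) = 1/(49078 + 14851) = 1/63929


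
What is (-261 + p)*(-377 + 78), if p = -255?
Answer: 154284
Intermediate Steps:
(-261 + p)*(-377 + 78) = (-261 - 255)*(-377 + 78) = -516*(-299) = 154284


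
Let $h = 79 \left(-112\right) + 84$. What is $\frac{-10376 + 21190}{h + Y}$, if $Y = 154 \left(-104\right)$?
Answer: $- \frac{5407}{12390} \approx -0.4364$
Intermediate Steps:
$Y = -16016$
$h = -8764$ ($h = -8848 + 84 = -8764$)
$\frac{-10376 + 21190}{h + Y} = \frac{-10376 + 21190}{-8764 - 16016} = \frac{10814}{-24780} = 10814 \left(- \frac{1}{24780}\right) = - \frac{5407}{12390}$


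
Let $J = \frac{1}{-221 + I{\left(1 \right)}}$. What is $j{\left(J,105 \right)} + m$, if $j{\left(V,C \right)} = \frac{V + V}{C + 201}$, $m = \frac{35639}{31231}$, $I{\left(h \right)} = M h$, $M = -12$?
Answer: $\frac{1270463480}{1113353919} \approx 1.1411$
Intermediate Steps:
$I{\left(h \right)} = - 12 h$
$m = \frac{35639}{31231}$ ($m = 35639 \cdot \frac{1}{31231} = \frac{35639}{31231} \approx 1.1411$)
$J = - \frac{1}{233}$ ($J = \frac{1}{-221 - 12} = \frac{1}{-233} = - \frac{1}{233} \approx -0.0042918$)
$j{\left(V,C \right)} = \frac{2 V}{201 + C}$
$j{\left(J,105 \right)} + m = 2 \left(- \frac{1}{233}\right) \frac{1}{201 + 105} + \frac{35639}{31231} = 2 \left(- \frac{1}{233}\right) \frac{1}{306} + \frac{35639}{31231} = - \frac{1}{35649} + \frac{35639}{31231} = \frac{1270463480}{1113353919}$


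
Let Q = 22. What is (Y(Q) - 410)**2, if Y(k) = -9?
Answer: 175561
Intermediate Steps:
(Y(Q) - 410)**2 = (-9 - 410)**2 = (-419)**2 = 175561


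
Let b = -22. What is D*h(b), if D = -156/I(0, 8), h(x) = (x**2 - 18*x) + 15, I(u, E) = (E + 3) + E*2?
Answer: -46540/9 ≈ -5171.1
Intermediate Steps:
I(u, E) = 3 + 3*E (I(u, E) = (3 + E) + 2*E = 3 + 3*E)
h(x) = 15 + x**2 - 18*x
D = -52/9 (D = -156/(3 + 3*8) = -156/(3 + 24) = -156/27 = -156*1/27 = -52/9 ≈ -5.7778)
D*h(b) = -52*(15 + (-22)**2 - 18*(-22))/9 = -52*(15 + 484 + 396)/9 = -52/9*895 = -46540/9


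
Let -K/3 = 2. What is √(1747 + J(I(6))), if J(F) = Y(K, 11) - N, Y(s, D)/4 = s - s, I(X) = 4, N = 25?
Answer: √1722 ≈ 41.497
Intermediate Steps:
K = -6 (K = -3*2 = -6)
Y(s, D) = 0 (Y(s, D) = 4*(s - s) = 4*0 = 0)
J(F) = -25 (J(F) = 0 - 1*25 = 0 - 25 = -25)
√(1747 + J(I(6))) = √(1747 - 25) = √1722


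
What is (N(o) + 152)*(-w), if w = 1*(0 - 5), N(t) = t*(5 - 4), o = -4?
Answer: 740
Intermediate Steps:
N(t) = t (N(t) = t*1 = t)
w = -5 (w = 1*(-5) = -5)
(N(o) + 152)*(-w) = (-4 + 152)*(-1*(-5)) = 148*5 = 740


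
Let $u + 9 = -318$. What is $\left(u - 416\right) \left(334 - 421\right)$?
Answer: $64641$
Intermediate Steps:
$u = -327$ ($u = -9 - 318 = -327$)
$\left(u - 416\right) \left(334 - 421\right) = \left(-327 - 416\right) \left(334 - 421\right) = \left(-743\right) \left(-87\right) = 64641$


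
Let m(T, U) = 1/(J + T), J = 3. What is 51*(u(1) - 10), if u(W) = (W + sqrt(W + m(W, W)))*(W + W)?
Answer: -408 + 51*sqrt(5) ≈ -293.96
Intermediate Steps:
m(T, U) = 1/(3 + T)
u(W) = 2*W*(W + sqrt(W + 1/(3 + W))) (u(W) = (W + sqrt(W + 1/(3 + W)))*(W + W) = (W + sqrt(W + 1/(3 + W)))*(2*W) = 2*W*(W + sqrt(W + 1/(3 + W))))
51*(u(1) - 10) = 51*(2*1*(1 + sqrt((1 + 1*(3 + 1))/(3 + 1))) - 10) = 51*(2*1*(1 + sqrt((1 + 1*4)/4)) - 10) = 51*(2*1*(1 + sqrt((1 + 4)/4)) - 10) = 51*(2*1*(1 + sqrt((1/4)*5)) - 10) = 51*(2*1*(1 + sqrt(5/4)) - 10) = 51*(2*1*(1 + sqrt(5)/2) - 10) = 51*((2 + sqrt(5)) - 10) = 51*(-8 + sqrt(5)) = -408 + 51*sqrt(5)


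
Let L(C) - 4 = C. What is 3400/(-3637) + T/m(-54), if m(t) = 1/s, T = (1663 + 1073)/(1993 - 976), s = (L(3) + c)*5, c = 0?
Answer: 38313480/410981 ≈ 93.224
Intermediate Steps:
L(C) = 4 + C
s = 35 (s = ((4 + 3) + 0)*5 = (7 + 0)*5 = 7*5 = 35)
T = 304/113 (T = 2736/1017 = 2736*(1/1017) = 304/113 ≈ 2.6903)
m(t) = 1/35
3400/(-3637) + T/m(-54) = 3400/(-3637) + 304/(113*(1/35)) = 3400*(-1/3637) + (304/113)*35 = -3400/3637 + 10640/113 = 38313480/410981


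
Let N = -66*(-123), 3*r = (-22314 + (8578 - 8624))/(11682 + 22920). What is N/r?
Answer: -210674277/5590 ≈ -37688.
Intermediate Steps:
r = -11180/51903 (r = ((-22314 + (8578 - 8624))/(11682 + 22920))/3 = ((-22314 - 46)/34602)/3 = (-22360*1/34602)/3 = (⅓)*(-11180/17301) = -11180/51903 ≈ -0.21540)
N = 8118
N/r = 8118/(-11180/51903) = 8118*(-51903/11180) = -210674277/5590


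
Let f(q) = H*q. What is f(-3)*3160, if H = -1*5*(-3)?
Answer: -142200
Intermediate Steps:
H = 15 (H = -5*(-3) = 15)
f(q) = 15*q
f(-3)*3160 = (15*(-3))*3160 = -45*3160 = -142200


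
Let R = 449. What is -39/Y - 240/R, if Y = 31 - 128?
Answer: -5769/43553 ≈ -0.13246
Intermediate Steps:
Y = -97
-39/Y - 240/R = -39/(-97) - 240/449 = -39*(-1/97) - 240*1/449 = 39/97 - 240/449 = -5769/43553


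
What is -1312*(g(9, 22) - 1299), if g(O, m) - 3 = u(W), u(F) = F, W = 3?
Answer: 1696416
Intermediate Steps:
g(O, m) = 6 (g(O, m) = 3 + 3 = 6)
-1312*(g(9, 22) - 1299) = -1312*(6 - 1299) = -1312*(-1293) = 1696416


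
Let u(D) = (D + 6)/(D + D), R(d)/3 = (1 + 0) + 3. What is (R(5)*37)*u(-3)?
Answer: -222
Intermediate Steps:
R(d) = 12 (R(d) = 3*((1 + 0) + 3) = 3*(1 + 3) = 3*4 = 12)
u(D) = (6 + D)/(2*D) (u(D) = (6 + D)/((2*D)) = (6 + D)*(1/(2*D)) = (6 + D)/(2*D))
(R(5)*37)*u(-3) = (12*37)*((½)*(6 - 3)/(-3)) = 444*((½)*(-⅓)*3) = 444*(-½) = -222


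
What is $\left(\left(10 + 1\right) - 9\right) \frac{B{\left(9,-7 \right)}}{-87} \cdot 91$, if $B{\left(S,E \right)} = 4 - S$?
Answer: $\frac{910}{87} \approx 10.46$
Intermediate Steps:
$\left(\left(10 + 1\right) - 9\right) \frac{B{\left(9,-7 \right)}}{-87} \cdot 91 = \left(\left(10 + 1\right) - 9\right) \frac{4 - 9}{-87} \cdot 91 = \left(11 - 9\right) \left(4 - 9\right) \left(- \frac{1}{87}\right) 91 = 2 \left(\left(-5\right) \left(- \frac{1}{87}\right)\right) 91 = 2 \cdot \frac{5}{87} \cdot 91 = \frac{10}{87} \cdot 91 = \frac{910}{87}$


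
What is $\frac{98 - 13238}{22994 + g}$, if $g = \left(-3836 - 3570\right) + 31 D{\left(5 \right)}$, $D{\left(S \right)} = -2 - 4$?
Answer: $- \frac{2190}{2567} \approx -0.85314$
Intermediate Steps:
$D{\left(S \right)} = -6$
$g = -7592$ ($g = \left(-3836 - 3570\right) + 31 \left(-6\right) = -7406 - 186 = -7592$)
$\frac{98 - 13238}{22994 + g} = \frac{98 - 13238}{22994 - 7592} = - \frac{13140}{15402} = \left(-13140\right) \frac{1}{15402} = - \frac{2190}{2567}$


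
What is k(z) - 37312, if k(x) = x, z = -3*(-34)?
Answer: -37210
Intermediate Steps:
z = 102
k(z) - 37312 = 102 - 37312 = -37210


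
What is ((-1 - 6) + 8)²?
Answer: 1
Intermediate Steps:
((-1 - 6) + 8)² = (-7 + 8)² = 1² = 1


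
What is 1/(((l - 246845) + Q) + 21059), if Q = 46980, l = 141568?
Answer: -1/37238 ≈ -2.6854e-5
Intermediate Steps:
1/(((l - 246845) + Q) + 21059) = 1/(((141568 - 246845) + 46980) + 21059) = 1/((-105277 + 46980) + 21059) = 1/(-58297 + 21059) = 1/(-37238) = -1/37238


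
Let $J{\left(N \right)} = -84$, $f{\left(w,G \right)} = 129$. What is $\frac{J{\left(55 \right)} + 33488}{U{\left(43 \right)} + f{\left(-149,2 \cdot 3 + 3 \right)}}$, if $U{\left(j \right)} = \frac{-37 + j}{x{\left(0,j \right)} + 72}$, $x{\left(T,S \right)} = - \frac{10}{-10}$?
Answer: $\frac{2438492}{9423} \approx 258.78$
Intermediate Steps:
$x{\left(T,S \right)} = 1$ ($x{\left(T,S \right)} = \left(-10\right) \left(- \frac{1}{10}\right) = 1$)
$U{\left(j \right)} = - \frac{37}{73} + \frac{j}{73}$ ($U{\left(j \right)} = \frac{-37 + j}{1 + 72} = \frac{-37 + j}{73} = \left(-37 + j\right) \frac{1}{73} = - \frac{37}{73} + \frac{j}{73}$)
$\frac{J{\left(55 \right)} + 33488}{U{\left(43 \right)} + f{\left(-149,2 \cdot 3 + 3 \right)}} = \frac{-84 + 33488}{\left(- \frac{37}{73} + \frac{1}{73} \cdot 43\right) + 129} = \frac{33404}{\left(- \frac{37}{73} + \frac{43}{73}\right) + 129} = \frac{33404}{\frac{6}{73} + 129} = \frac{33404}{\frac{9423}{73}} = 33404 \cdot \frac{73}{9423} = \frac{2438492}{9423}$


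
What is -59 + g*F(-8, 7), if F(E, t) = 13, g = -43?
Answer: -618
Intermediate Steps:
-59 + g*F(-8, 7) = -59 - 43*13 = -59 - 559 = -618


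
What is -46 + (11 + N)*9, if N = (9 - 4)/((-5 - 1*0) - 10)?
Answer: 50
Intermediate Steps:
N = -1/3 (N = 5/((-5 + 0) - 10) = 5/(-5 - 10) = 5/(-15) = 5*(-1/15) = -1/3 ≈ -0.33333)
-46 + (11 + N)*9 = -46 + (11 - 1/3)*9 = -46 + (32/3)*9 = -46 + 96 = 50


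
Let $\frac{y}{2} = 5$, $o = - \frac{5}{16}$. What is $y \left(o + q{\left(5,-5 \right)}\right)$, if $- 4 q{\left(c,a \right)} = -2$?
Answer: $\frac{15}{8} \approx 1.875$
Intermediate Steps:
$q{\left(c,a \right)} = \frac{1}{2}$ ($q{\left(c,a \right)} = \left(- \frac{1}{4}\right) \left(-2\right) = \frac{1}{2}$)
$o = - \frac{5}{16}$ ($o = \left(-5\right) \frac{1}{16} = - \frac{5}{16} \approx -0.3125$)
$y = 10$ ($y = 2 \cdot 5 = 10$)
$y \left(o + q{\left(5,-5 \right)}\right) = 10 \left(- \frac{5}{16} + \frac{1}{2}\right) = 10 \cdot \frac{3}{16} = \frac{15}{8}$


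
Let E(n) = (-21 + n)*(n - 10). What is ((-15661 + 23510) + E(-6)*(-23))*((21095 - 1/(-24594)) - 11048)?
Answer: -515689182953/24594 ≈ -2.0968e+7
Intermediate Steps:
E(n) = (-21 + n)*(-10 + n)
((-15661 + 23510) + E(-6)*(-23))*((21095 - 1/(-24594)) - 11048) = ((-15661 + 23510) + (210 + (-6)² - 31*(-6))*(-23))*((21095 - 1/(-24594)) - 11048) = (7849 + (210 + 36 + 186)*(-23))*((21095 - 1*(-1/24594)) - 11048) = (7849 + 432*(-23))*((21095 + 1/24594) - 11048) = (7849 - 9936)*(518810431/24594 - 11048) = -2087*247095919/24594 = -515689182953/24594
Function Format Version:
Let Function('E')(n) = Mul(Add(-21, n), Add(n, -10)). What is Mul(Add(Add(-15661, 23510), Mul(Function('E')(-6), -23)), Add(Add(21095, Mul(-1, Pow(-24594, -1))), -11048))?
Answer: Rational(-515689182953, 24594) ≈ -2.0968e+7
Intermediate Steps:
Function('E')(n) = Mul(Add(-21, n), Add(-10, n))
Mul(Add(Add(-15661, 23510), Mul(Function('E')(-6), -23)), Add(Add(21095, Mul(-1, Pow(-24594, -1))), -11048)) = Mul(Add(Add(-15661, 23510), Mul(Add(210, Pow(-6, 2), Mul(-31, -6)), -23)), Add(Add(21095, Mul(-1, Pow(-24594, -1))), -11048)) = Mul(Add(7849, Mul(Add(210, 36, 186), -23)), Add(Add(21095, Mul(-1, Rational(-1, 24594))), -11048)) = Mul(Add(7849, Mul(432, -23)), Add(Add(21095, Rational(1, 24594)), -11048)) = Mul(Add(7849, -9936), Add(Rational(518810431, 24594), -11048)) = Mul(-2087, Rational(247095919, 24594)) = Rational(-515689182953, 24594)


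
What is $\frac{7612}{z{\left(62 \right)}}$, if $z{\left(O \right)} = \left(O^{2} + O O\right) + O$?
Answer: $\frac{3806}{3875} \approx 0.98219$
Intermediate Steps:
$z{\left(O \right)} = O + 2 O^{2}$ ($z{\left(O \right)} = \left(O^{2} + O^{2}\right) + O = 2 O^{2} + O = O + 2 O^{2}$)
$\frac{7612}{z{\left(62 \right)}} = \frac{7612}{62 \left(1 + 2 \cdot 62\right)} = \frac{7612}{62 \left(1 + 124\right)} = \frac{7612}{62 \cdot 125} = \frac{7612}{7750} = 7612 \cdot \frac{1}{7750} = \frac{3806}{3875}$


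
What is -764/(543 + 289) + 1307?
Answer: 271665/208 ≈ 1306.1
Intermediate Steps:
-764/(543 + 289) + 1307 = -764/832 + 1307 = -764*1/832 + 1307 = -191/208 + 1307 = 271665/208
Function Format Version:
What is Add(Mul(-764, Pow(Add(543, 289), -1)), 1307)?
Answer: Rational(271665, 208) ≈ 1306.1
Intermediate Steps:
Add(Mul(-764, Pow(Add(543, 289), -1)), 1307) = Add(Mul(-764, Pow(832, -1)), 1307) = Add(Mul(-764, Rational(1, 832)), 1307) = Add(Rational(-191, 208), 1307) = Rational(271665, 208)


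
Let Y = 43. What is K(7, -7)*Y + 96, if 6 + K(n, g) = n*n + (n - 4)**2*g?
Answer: -764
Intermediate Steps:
K(n, g) = -6 + n**2 + g*(-4 + n)**2 (K(n, g) = -6 + (n*n + (n - 4)**2*g) = -6 + (n**2 + (-4 + n)**2*g) = -6 + (n**2 + g*(-4 + n)**2) = -6 + n**2 + g*(-4 + n)**2)
K(7, -7)*Y + 96 = (-6 + 7**2 - 7*(-4 + 7)**2)*43 + 96 = (-6 + 49 - 7*3**2)*43 + 96 = (-6 + 49 - 7*9)*43 + 96 = (-6 + 49 - 63)*43 + 96 = -20*43 + 96 = -860 + 96 = -764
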